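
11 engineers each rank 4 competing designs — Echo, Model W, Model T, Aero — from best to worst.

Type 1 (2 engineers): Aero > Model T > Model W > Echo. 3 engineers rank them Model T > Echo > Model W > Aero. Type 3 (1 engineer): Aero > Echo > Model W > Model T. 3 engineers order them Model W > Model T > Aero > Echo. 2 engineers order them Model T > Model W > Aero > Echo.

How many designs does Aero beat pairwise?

Aero against each rival (11 engineers):
Aero vs Echo: Aero preferred on 2+1+3+2 = 8 ballots; Aero wins 8–3.
Aero vs Model W: 2+1 = 3 for Aero, 8 for Model W — Model W by 8–3.
Aero–Model T: Model T 8–3.
Aero beats Echo; loses to Model W, Model T — 1 pairwise win.

1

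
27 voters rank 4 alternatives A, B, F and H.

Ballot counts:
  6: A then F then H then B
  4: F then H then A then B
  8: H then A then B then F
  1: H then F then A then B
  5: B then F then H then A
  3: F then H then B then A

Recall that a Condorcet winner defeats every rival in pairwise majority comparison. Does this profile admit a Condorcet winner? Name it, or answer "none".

none

Check each pair by majority over 27 ballots:
A vs B: A, 19–8.
A vs F: A, 14–13.
A–H: H 21–6.
B–F: F 14–13.
B vs H: H, 22–5.
F vs H: F, 18–9.
Every alternative loses at least once (A loses to H; B loses to A; F loses to A; H loses to F). The majority relation contains the cycle A > F > H > A, so there is no Condorcet winner.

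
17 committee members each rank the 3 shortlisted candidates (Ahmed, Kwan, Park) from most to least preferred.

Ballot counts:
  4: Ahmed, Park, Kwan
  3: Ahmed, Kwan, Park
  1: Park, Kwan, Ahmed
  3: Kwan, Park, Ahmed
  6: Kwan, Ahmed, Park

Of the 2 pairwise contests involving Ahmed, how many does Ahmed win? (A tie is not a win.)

1

Ahmed against each rival (17 committee members):
Ahmed vs Kwan: Kwan wins 10–7.
Ahmed–Park: Ahmed 13–4.
Ahmed beats Park; loses to Kwan — 1 pairwise win.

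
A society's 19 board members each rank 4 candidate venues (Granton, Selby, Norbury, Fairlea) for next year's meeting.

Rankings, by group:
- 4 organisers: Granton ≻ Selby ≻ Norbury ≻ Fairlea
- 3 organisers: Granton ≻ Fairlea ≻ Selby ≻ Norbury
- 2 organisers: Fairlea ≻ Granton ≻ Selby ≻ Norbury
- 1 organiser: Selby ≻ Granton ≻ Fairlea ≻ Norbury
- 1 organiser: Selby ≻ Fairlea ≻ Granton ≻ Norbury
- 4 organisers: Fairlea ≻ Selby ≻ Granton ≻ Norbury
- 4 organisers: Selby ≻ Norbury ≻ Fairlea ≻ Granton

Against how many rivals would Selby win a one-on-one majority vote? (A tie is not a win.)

3

Selby against each rival (19 organisers):
Selby–Granton: Selby 10–9.
Selby vs Norbury: Selby, 19–0.
Selby vs Fairlea: 4+1+1+4 = 10 for Selby, 9 for Fairlea — Selby by 10–9.
Selby beats Granton, Norbury, Fairlea — 3 pairwise wins.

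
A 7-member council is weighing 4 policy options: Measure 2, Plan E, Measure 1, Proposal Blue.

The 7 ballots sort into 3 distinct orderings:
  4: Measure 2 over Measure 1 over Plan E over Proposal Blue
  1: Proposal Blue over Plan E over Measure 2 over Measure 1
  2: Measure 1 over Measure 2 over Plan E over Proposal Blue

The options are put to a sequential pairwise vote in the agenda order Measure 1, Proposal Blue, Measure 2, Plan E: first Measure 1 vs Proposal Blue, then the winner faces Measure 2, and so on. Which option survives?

Measure 2

Round 1: Measure 1 vs Proposal Blue — 6–1, Measure 1 advances.
Round 2: Measure 1 vs Measure 2 — 2–5, Measure 2 advances.
Round 3: Measure 2 vs Plan E — 6–1, Measure 2 advances.
The agenda winner is Measure 2.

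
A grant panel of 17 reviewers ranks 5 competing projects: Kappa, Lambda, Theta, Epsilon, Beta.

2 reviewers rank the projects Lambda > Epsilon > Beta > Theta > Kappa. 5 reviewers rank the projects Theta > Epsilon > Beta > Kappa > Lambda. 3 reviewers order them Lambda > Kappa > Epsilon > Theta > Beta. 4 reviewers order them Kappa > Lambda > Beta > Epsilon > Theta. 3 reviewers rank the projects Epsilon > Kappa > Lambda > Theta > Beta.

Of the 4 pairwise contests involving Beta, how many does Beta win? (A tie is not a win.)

0

Beta against each rival (17 reviewers):
Beta vs Kappa: Beta is ranked higher on 2+5 = 7 ballots, Kappa on 10. Kappa wins 10–7.
Beta vs Lambda: Lambda wins 12–5.
Beta vs Theta: Beta is ranked higher on 2+4 = 6 ballots, Theta on 11. Theta wins 11–6.
Beta vs Epsilon: Epsilon wins 13–4.
Beta beats no one; loses to Kappa, Lambda, Theta, Epsilon — 0 pairwise wins.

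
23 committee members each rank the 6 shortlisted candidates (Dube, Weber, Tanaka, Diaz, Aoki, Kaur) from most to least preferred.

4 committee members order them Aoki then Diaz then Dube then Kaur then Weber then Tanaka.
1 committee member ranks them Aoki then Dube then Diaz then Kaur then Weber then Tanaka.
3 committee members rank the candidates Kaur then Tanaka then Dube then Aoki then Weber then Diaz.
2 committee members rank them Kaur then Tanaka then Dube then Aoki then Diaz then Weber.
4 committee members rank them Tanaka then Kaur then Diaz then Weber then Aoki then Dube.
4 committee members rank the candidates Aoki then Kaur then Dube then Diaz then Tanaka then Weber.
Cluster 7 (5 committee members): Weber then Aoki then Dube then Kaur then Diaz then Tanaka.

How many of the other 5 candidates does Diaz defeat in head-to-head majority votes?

Diaz against each rival (23 committee members):
Diaz vs Dube: Diaz preferred on 4+4 = 8 ballots; Dube wins 15–8.
Diaz vs Weber: Diaz is ranked higher on 4+1+2+4+4 = 15 ballots, Weber on 8. Diaz wins 15–8.
Diaz vs Tanaka: Diaz wins 14–9.
Diaz vs Aoki: 4 to 19, Aoki.
Diaz–Kaur: Kaur 18–5.
Diaz beats Weber, Tanaka; loses to Dube, Aoki, Kaur — 2 pairwise wins.

2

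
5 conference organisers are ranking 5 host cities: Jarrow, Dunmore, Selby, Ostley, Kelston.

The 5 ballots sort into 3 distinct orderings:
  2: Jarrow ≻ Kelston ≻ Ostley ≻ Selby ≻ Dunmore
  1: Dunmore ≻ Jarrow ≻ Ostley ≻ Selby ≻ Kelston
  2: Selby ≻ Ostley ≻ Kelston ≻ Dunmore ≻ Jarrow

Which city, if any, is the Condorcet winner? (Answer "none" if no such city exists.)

none

Head-to-head results (5 organisers):
Jarrow vs Dunmore: Dunmore wins 3–2.
Jarrow vs Selby: Jarrow wins 3–2.
Jarrow–Ostley: Jarrow 3–2.
Jarrow–Kelston: Jarrow 3–2.
Dunmore vs Selby: Selby wins 4–1.
Dunmore vs Ostley: Ostley wins 4–1.
Dunmore vs Kelston: Kelston wins 4–1.
Selby vs Ostley: Ostley, 3–2.
Selby–Kelston: Selby 3–2.
Ostley vs Kelston: Ostley wins 3–2.
Every city loses at least once (Jarrow loses to Dunmore; Dunmore loses to Selby; Selby loses to Jarrow; Ostley loses to Jarrow; Kelston loses to Jarrow). The majority relation contains the cycle Jarrow beats Selby beats Dunmore beats Jarrow, so there is no Condorcet winner.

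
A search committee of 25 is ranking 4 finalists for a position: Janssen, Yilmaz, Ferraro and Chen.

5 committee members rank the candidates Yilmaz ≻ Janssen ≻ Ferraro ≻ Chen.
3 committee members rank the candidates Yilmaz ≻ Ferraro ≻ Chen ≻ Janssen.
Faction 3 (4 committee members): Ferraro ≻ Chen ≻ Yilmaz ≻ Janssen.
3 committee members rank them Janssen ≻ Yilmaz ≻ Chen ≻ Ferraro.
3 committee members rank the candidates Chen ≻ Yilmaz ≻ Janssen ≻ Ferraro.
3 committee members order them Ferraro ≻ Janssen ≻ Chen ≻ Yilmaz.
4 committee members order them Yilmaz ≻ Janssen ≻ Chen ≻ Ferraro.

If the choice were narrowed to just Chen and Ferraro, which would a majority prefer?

Ballots ranking Chen above Ferraro: 3 + 3 + 4 = 10.
Ballots ranking Ferraro above Chen: 25 − 10 = 15.
Ferraro wins the head-to-head 15–10.

Ferraro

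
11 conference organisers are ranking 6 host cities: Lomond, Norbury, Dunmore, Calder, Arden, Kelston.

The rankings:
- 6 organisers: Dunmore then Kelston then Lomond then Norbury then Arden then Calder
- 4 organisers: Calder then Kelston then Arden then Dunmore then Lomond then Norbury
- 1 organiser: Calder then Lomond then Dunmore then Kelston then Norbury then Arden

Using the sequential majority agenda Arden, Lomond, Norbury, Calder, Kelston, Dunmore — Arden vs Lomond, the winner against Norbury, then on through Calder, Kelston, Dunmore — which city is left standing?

Round 1: Arden vs Lomond — 4–7, Lomond advances.
Round 2: Lomond vs Norbury — 11–0, Lomond advances.
Round 3: Lomond vs Calder — 6–5, Lomond advances.
Round 4: Lomond vs Kelston — 1–10, Kelston advances.
Round 5: Kelston vs Dunmore — 4–7, Dunmore advances.
Dunmore survives the agenda.

Dunmore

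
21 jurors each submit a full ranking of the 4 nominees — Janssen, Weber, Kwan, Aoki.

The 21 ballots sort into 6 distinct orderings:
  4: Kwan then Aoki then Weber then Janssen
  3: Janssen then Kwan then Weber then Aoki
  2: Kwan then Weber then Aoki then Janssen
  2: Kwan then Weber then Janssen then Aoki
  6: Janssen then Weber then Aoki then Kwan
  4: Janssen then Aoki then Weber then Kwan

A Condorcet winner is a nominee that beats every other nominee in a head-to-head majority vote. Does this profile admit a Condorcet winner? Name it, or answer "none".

Janssen

Pairwise majorities:
Janssen vs Weber: Janssen preferred on 3+6+4 = 13 ballots; Janssen wins 13–8.
Janssen vs Kwan: 13 to 8, Janssen.
Janssen vs Aoki: Janssen preferred on 3+2+6+4 = 15 ballots; Janssen wins 15–6.
Weber vs Kwan: 6+4 = 10 for Weber, 11 for Kwan — Kwan by 11–10.
Weber vs Aoki: 13 to 8, Weber.
Kwan vs Aoki: 11 to 10, Kwan.
Janssen defeats every rival head-to-head and is the Condorcet winner.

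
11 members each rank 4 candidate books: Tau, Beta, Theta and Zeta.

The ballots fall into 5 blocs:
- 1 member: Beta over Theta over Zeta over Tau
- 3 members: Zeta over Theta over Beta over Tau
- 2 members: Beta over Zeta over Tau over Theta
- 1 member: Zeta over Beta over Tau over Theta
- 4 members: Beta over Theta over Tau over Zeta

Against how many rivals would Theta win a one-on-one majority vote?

Theta against each rival (11 members):
Theta–Tau: Theta 8–3.
Theta vs Beta: 3 for Theta, 8 for Beta — Beta by 8–3.
Theta vs Zeta: Theta is ranked higher on 1+4 = 5 ballots, Zeta on 6. Zeta wins 6–5.
Theta beats Tau; loses to Beta, Zeta — 1 pairwise win.

1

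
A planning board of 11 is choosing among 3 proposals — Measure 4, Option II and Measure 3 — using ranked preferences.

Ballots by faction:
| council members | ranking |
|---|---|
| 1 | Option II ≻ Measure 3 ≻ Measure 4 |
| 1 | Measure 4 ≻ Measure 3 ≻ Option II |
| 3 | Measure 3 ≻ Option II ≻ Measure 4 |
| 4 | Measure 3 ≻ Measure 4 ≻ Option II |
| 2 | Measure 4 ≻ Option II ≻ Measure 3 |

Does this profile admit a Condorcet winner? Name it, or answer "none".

Head-to-head results (11 council members):
Measure 4 vs Option II: Measure 4, 7–4.
Measure 4 vs Measure 3: Measure 4 preferred on 1+2 = 3 ballots; Measure 3 wins 8–3.
Option II vs Measure 3: Measure 3 wins 8–3.
Only Measure 3 has no losses; Measure 3 is the Condorcet winner.

Measure 3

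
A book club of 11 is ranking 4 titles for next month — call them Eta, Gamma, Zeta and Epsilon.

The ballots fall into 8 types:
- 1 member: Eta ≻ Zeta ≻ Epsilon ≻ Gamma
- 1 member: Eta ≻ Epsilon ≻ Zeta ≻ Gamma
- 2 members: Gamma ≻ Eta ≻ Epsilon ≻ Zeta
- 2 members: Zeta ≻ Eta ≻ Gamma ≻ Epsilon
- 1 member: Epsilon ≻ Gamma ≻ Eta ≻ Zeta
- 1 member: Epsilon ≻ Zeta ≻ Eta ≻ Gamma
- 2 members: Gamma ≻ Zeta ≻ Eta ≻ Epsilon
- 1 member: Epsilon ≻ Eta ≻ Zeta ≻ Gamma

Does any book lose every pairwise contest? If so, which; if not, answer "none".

none

Pairwise majorities:
Eta vs Gamma: Eta is ranked higher on 1+1+2+1+1 = 6 ballots, Gamma on 5. Eta wins 6–5.
Eta vs Zeta: 6 to 5, Eta.
Eta vs Epsilon: 1+1+2+2+2 = 8 for Eta, 3 for Epsilon — Eta by 8–3.
Gamma vs Zeta: 5 to 6, Zeta.
Gamma vs Epsilon: Gamma preferred on 2+2+2 = 6 ballots; Gamma wins 6–5.
Zeta vs Epsilon: 1+2+2 = 5 for Zeta, 6 for Epsilon — Epsilon by 6–5.
Every book wins at least one matchup (Eta beats Gamma; Gamma beats Epsilon; Zeta beats Gamma; Epsilon beats Zeta), so there is no Condorcet loser.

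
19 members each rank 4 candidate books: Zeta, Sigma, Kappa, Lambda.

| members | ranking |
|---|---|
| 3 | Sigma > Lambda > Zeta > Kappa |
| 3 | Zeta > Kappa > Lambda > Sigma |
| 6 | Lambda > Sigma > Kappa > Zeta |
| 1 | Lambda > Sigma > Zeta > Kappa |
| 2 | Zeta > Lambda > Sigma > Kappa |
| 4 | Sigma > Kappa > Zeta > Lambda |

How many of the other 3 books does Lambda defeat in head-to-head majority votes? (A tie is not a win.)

3

Lambda against each rival (19 members):
Lambda–Zeta: Lambda 10–9.
Lambda vs Sigma: Lambda, 12–7.
Lambda vs Kappa: Lambda preferred on 3+6+1+2 = 12 ballots; Lambda wins 12–7.
Lambda beats Zeta, Sigma, Kappa — 3 pairwise wins.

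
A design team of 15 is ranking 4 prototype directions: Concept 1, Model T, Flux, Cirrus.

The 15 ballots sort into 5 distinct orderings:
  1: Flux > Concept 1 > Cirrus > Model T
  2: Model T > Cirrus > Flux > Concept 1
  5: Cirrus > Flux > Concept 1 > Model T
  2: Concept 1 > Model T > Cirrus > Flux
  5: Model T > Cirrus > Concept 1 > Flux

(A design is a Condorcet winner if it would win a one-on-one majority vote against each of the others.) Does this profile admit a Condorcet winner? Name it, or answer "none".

Head-to-head results (15 engineers):
Concept 1 vs Model T: Concept 1 preferred on 1+5+2 = 8 ballots; Concept 1 wins 8–7.
Concept 1 vs Flux: 7 to 8, Flux.
Concept 1 vs Cirrus: Concept 1 is ranked higher on 1+2 = 3 ballots, Cirrus on 12. Cirrus wins 12–3.
Model T vs Flux: Model T is ranked higher on 2+2+5 = 9 ballots, Flux on 6. Model T wins 9–6.
Model T vs Cirrus: Model T is ranked higher on 2+2+5 = 9 ballots, Cirrus on 6. Model T wins 9–6.
Flux vs Cirrus: 1 for Flux, 14 for Cirrus — Cirrus by 14–1.
No design is unbeaten: Concept 1 loses to Flux; Model T loses to Concept 1; Flux loses to Model T; Cirrus loses to Model T. In particular Concept 1 > Model T > Flux > Concept 1 is a majority cycle — no Condorcet winner exists.

none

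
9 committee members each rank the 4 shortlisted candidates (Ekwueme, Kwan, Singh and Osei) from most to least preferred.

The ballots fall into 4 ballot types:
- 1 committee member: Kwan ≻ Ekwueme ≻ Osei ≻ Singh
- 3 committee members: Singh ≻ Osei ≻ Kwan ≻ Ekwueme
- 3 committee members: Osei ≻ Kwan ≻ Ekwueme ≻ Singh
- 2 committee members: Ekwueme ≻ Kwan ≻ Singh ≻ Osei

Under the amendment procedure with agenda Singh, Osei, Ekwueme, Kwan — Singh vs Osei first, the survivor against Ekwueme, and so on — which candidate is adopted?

Round 1: Singh vs Osei — 5–4, Singh advances.
Round 2: Singh vs Ekwueme — 3–6, Ekwueme advances.
Round 3: Ekwueme vs Kwan — 2–7, Kwan advances.
Kwan survives the agenda.

Kwan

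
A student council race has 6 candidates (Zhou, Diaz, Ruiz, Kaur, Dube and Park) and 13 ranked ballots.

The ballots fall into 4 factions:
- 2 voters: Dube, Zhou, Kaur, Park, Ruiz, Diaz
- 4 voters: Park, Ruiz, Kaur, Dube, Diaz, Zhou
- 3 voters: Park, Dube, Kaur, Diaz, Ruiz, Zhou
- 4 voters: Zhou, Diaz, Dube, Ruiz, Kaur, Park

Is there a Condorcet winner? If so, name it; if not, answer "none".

Park

Check each pair by majority over 13 ballots:
Zhou vs Diaz: Zhou preferred on 2+4 = 6 ballots; Diaz wins 7–6.
Zhou–Ruiz: Ruiz 7–6.
Zhou–Kaur: Kaur 7–6.
Zhou–Dube: Dube 9–4.
Zhou vs Park: Park, 7–6.
Diaz vs Ruiz: 7 to 6, Diaz.
Diaz vs Kaur: 4 for Diaz, 9 for Kaur — Kaur by 9–4.
Diaz vs Dube: 4 to 9, Dube.
Diaz vs Park: Park wins 9–4.
Ruiz vs Kaur: Ruiz preferred on 4+4 = 8 ballots; Ruiz wins 8–5.
Ruiz vs Dube: Ruiz preferred on 4 ballots; Dube wins 9–4.
Ruiz vs Park: Park, 9–4.
Kaur vs Dube: Kaur preferred on 4 ballots; Dube wins 9–4.
Kaur vs Park: Kaur preferred on 2+4 = 6 ballots; Park wins 7–6.
Dube vs Park: Park wins 7–6.
Park defeats every rival head-to-head and is the Condorcet winner.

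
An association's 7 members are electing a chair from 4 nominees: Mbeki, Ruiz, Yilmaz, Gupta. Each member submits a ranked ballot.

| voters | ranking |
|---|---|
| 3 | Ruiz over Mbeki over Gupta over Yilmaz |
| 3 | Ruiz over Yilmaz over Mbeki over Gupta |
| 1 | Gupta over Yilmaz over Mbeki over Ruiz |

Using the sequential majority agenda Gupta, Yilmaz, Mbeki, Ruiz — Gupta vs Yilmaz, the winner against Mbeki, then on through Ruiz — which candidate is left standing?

Ruiz

Round 1: Gupta vs Yilmaz — 4–3, Gupta advances.
Round 2: Gupta vs Mbeki — 1–6, Mbeki advances.
Round 3: Mbeki vs Ruiz — 1–6, Ruiz advances.
The agenda winner is Ruiz.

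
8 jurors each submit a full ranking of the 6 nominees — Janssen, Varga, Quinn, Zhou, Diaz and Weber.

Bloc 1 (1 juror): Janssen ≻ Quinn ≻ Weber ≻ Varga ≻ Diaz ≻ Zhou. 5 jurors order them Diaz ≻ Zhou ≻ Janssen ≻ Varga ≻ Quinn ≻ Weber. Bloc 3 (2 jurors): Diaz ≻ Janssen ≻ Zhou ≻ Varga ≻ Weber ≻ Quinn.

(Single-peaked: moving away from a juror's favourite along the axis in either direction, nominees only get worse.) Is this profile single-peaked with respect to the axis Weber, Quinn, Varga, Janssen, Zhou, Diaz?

Axis positions: Weber=1, Quinn=2, Varga=3, Janssen=4, Zhou=5, Diaz=6.
Bloc 1: ranking walks positions 4-2-1-3-6-5; Quinn is ranked above Varga even though Varga lies between Quinn and the peak Janssen on the axis — preferences dip and rise again. Not single-peaked.
Bloc 2 (peak Diaz at position 6): ranking walks positions 6-5-4-3-2-1, expanding outward from the peak — single-peaked.
Bloc 3: ranking walks positions 6-4-5-3-1-2; Janssen is ranked above Zhou even though Zhou lies between Janssen and the peak Diaz on the axis — preferences dip and rise again. Not single-peaked.
Bloc 1 violates single-peakedness, so the profile is not single-peaked on this axis.

no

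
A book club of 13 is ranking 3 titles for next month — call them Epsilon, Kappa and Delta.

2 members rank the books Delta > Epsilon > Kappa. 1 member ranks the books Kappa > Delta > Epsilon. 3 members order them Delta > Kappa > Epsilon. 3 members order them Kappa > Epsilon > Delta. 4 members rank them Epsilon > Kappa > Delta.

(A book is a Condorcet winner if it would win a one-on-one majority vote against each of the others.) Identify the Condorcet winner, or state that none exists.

Pairwise majorities:
Epsilon vs Kappa: 6 to 7, Kappa.
Epsilon vs Delta: 7 to 6, Epsilon.
Kappa vs Delta: Kappa preferred on 1+3+4 = 8 ballots; Kappa wins 8–5.
Kappa beats each of Epsilon, Delta — Kappa is the Condorcet winner.

Kappa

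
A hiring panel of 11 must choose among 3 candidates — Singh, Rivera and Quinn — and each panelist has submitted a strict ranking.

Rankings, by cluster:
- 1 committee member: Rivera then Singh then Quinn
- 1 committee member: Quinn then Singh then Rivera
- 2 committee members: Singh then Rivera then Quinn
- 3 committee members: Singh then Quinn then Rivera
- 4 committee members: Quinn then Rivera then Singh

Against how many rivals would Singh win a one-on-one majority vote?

Singh against each rival (11 committee members):
Singh vs Rivera: Singh is ranked higher on 1+2+3 = 6 ballots, Rivera on 5. Singh wins 6–5.
Singh vs Quinn: Singh, 6–5.
Singh beats Rivera, Quinn — 2 pairwise wins.

2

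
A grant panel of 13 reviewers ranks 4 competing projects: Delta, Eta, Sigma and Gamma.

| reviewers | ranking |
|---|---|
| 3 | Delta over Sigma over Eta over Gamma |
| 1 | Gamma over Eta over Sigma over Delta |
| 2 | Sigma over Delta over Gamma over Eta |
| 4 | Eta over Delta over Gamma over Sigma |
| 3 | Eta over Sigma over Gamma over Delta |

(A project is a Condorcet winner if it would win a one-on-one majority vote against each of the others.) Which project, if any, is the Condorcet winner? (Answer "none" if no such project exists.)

Check each pair by majority over 13 ballots:
Delta vs Eta: Eta, 8–5.
Delta–Sigma: Delta 7–6.
Delta vs Gamma: Delta, 9–4.
Eta vs Sigma: Eta wins 8–5.
Eta vs Gamma: Eta wins 10–3.
Sigma–Gamma: Sigma 8–5.
Eta beats each of Delta, Sigma, Gamma — Eta is the Condorcet winner.

Eta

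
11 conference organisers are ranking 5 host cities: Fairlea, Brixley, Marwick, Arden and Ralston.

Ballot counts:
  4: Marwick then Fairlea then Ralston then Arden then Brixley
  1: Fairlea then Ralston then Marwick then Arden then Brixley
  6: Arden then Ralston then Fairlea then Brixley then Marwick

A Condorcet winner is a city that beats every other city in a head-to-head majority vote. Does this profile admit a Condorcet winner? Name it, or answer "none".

Check each pair by majority over 11 ballots:
Fairlea vs Brixley: Fairlea is ranked higher on 4+1+6 = 11 ballots, Brixley on 0. Fairlea wins 11–0.
Fairlea vs Marwick: 7 to 4, Fairlea.
Fairlea vs Arden: Fairlea preferred on 4+1 = 5 ballots; Arden wins 6–5.
Fairlea vs Ralston: Fairlea is ranked higher on 4+1 = 5 ballots, Ralston on 6. Ralston wins 6–5.
Brixley vs Marwick: 6 to 5, Brixley.
Brixley vs Arden: Brixley preferred on 0 ballots; Arden wins 11–0.
Brixley vs Ralston: 0 to 11, Ralston.
Marwick vs Arden: Marwick is ranked higher on 4+1 = 5 ballots, Arden on 6. Arden wins 6–5.
Marwick vs Ralston: 4 to 7, Ralston.
Arden vs Ralston: 6 to 5, Arden.
Only Arden has no losses; Arden is the Condorcet winner.

Arden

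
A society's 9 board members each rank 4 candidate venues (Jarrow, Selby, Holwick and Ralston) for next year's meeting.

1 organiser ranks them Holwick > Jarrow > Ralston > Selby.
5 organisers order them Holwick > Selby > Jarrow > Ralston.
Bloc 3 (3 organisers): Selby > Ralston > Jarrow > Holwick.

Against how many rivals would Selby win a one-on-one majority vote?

2

Selby against each rival (9 organisers):
Selby vs Jarrow: Selby, 8–1.
Selby–Holwick: Holwick 6–3.
Selby vs Ralston: 5+3 = 8 for Selby, 1 for Ralston — Selby by 8–1.
Selby beats Jarrow, Ralston; loses to Holwick — 2 pairwise wins.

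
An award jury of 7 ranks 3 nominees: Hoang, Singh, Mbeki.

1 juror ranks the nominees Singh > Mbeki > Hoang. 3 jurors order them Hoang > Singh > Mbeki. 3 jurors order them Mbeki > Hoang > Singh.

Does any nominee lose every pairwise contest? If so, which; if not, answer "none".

Pairwise majorities:
Hoang vs Singh: 3+3 = 6 for Hoang, 1 for Singh — Hoang by 6–1.
Hoang vs Mbeki: 3 to 4, Mbeki.
Singh–Mbeki: Singh 4–3.
No nominee is winless: Hoang beats Singh; Singh beats Mbeki; Mbeki beats Hoang. There is no Condorcet loser.

none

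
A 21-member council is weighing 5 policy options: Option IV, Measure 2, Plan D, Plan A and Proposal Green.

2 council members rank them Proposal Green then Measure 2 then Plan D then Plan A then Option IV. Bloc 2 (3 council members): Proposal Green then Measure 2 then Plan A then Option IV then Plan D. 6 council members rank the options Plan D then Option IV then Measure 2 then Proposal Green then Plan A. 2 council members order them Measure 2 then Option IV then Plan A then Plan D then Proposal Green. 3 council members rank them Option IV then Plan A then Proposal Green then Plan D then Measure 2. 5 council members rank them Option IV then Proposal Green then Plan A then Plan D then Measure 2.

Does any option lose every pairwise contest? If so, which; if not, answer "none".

Pairwise majorities:
Option IV vs Measure 2: Option IV wins 14–7.
Option IV vs Plan D: Option IV preferred on 3+2+3+5 = 13 ballots; Option IV wins 13–8.
Option IV vs Plan A: Option IV wins 16–5.
Option IV–Proposal Green: Option IV 16–5.
Measure 2–Plan D: Plan D 14–7.
Measure 2–Plan A: Measure 2 13–8.
Measure 2 vs Proposal Green: Proposal Green wins 13–8.
Plan D vs Plan A: Plan A, 13–8.
Plan D vs Proposal Green: Proposal Green, 13–8.
Plan A–Proposal Green: Proposal Green 16–5.
No option is winless: Option IV beats Measure 2; Measure 2 beats Plan A; Plan D beats Measure 2; Plan A beats Plan D; Proposal Green beats Measure 2. There is no Condorcet loser.

none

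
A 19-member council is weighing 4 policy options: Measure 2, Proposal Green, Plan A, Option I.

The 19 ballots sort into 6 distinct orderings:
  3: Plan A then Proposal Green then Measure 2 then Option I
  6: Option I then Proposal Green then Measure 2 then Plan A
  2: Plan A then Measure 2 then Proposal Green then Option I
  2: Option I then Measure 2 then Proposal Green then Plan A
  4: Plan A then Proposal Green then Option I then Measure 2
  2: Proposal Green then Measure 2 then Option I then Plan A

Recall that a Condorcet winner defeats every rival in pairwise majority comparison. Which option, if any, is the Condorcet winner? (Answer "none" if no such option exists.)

Proposal Green

Head-to-head results (19 council members):
Measure 2–Proposal Green: Proposal Green 15–4.
Measure 2 vs Plan A: Measure 2 wins 10–9.
Measure 2 vs Option I: Option I wins 12–7.
Proposal Green vs Plan A: Proposal Green is ranked higher on 6+2+2 = 10 ballots, Plan A on 9. Proposal Green wins 10–9.
Proposal Green vs Option I: Proposal Green, 11–8.
Plan A vs Option I: Option I wins 10–9.
Proposal Green beats each of Measure 2, Plan A, Option I — Proposal Green is the Condorcet winner.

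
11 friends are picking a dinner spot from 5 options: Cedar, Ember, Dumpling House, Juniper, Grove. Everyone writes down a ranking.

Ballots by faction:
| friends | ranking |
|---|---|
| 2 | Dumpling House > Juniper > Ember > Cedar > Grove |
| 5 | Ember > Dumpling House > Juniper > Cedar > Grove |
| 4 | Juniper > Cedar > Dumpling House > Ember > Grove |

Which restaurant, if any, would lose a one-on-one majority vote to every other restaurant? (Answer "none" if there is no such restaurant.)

Grove

Head-to-head results (11 friends):
Cedar vs Ember: Ember, 7–4.
Cedar vs Dumpling House: Dumpling House wins 7–4.
Cedar vs Juniper: 0 to 11, Juniper.
Cedar vs Grove: Cedar preferred on 2+5+4 = 11 ballots; Cedar wins 11–0.
Ember–Dumpling House: Dumpling House 6–5.
Ember vs Juniper: Juniper, 6–5.
Ember vs Grove: Ember is ranked higher on 2+5+4 = 11 ballots, Grove on 0. Ember wins 11–0.
Dumpling House vs Juniper: Dumpling House is ranked higher on 2+5 = 7 ballots, Juniper on 4. Dumpling House wins 7–4.
Dumpling House–Grove: Dumpling House 11–0.
Juniper vs Grove: Juniper wins 11–0.
Grove is beaten in every head-to-head and is the Condorcet loser.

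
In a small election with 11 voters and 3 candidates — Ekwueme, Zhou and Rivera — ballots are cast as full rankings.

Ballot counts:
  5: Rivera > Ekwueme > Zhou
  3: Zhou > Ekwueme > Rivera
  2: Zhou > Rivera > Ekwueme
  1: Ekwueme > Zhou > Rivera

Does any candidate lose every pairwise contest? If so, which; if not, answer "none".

Pairwise majorities:
Ekwueme–Zhou: Ekwueme 6–5.
Ekwueme vs Rivera: 3+1 = 4 for Ekwueme, 7 for Rivera — Rivera by 7–4.
Zhou–Rivera: Zhou 6–5.
No candidate is winless: Ekwueme beats Zhou; Zhou beats Rivera; Rivera beats Ekwueme. There is no Condorcet loser.

none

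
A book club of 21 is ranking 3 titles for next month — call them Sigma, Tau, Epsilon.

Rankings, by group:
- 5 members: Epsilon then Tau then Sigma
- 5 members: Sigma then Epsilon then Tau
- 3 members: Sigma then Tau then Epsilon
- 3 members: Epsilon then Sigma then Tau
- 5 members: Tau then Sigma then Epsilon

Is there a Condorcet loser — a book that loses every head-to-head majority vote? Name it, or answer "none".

Tau

Head-to-head results (21 members):
Sigma vs Tau: Sigma, 11–10.
Sigma vs Epsilon: Sigma wins 13–8.
Tau vs Epsilon: 3+5 = 8 for Tau, 13 for Epsilon — Epsilon by 13–8.
Only Tau has no wins; Tau is the Condorcet loser.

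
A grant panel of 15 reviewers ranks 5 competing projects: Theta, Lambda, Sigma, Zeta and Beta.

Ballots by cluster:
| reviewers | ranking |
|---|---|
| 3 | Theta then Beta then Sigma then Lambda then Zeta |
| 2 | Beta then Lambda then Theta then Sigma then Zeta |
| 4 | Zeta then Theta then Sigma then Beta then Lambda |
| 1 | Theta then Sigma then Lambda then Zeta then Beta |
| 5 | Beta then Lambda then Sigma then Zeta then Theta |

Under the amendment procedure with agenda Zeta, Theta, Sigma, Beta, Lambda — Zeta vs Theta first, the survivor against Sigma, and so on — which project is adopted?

Round 1: Zeta vs Theta — 9–6, Zeta advances.
Round 2: Zeta vs Sigma — 4–11, Sigma advances.
Round 3: Sigma vs Beta — 5–10, Beta advances.
Round 4: Beta vs Lambda — 14–1, Beta advances.
The agenda winner is Beta.

Beta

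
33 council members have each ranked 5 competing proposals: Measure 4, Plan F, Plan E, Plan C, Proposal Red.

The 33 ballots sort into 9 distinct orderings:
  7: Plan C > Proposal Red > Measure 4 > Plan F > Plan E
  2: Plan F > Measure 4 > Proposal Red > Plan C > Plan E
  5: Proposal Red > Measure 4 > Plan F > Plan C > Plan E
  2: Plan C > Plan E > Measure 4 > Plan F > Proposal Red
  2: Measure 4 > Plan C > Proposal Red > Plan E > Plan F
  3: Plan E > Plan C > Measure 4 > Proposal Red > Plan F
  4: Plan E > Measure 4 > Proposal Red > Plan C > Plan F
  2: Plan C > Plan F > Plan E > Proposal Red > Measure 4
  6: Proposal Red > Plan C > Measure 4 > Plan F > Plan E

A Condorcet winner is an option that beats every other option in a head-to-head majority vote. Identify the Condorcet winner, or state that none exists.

Pairwise majorities:
Measure 4–Plan F: Measure 4 29–4.
Measure 4 vs Plan E: Measure 4 wins 22–11.
Measure 4 vs Plan C: Plan C wins 20–13.
Measure 4 vs Proposal Red: Proposal Red wins 20–13.
Plan F–Plan E: Plan F 22–11.
Plan F vs Plan C: Plan C wins 26–7.
Plan F–Proposal Red: Proposal Red 27–6.
Plan E–Plan C: Plan C 26–7.
Plan E vs Proposal Red: Proposal Red, 22–11.
Plan C vs Proposal Red: Proposal Red, 17–16.
Only Proposal Red has no losses; Proposal Red is the Condorcet winner.

Proposal Red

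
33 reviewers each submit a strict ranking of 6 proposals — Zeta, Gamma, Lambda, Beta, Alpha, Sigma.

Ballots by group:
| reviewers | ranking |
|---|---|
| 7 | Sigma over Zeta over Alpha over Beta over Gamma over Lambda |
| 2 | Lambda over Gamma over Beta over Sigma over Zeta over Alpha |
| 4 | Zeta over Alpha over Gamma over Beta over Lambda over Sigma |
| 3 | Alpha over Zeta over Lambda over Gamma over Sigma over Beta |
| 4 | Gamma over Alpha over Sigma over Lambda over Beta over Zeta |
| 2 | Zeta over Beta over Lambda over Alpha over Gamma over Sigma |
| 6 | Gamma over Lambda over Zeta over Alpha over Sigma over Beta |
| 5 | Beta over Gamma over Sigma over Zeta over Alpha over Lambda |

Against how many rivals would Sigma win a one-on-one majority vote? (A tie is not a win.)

Sigma against each rival (33 reviewers):
Sigma vs Zeta: Sigma preferred on 7+2+4+5 = 18 ballots; Sigma wins 18–15.
Sigma vs Gamma: Gamma wins 26–7.
Sigma vs Lambda: Lambda, 17–16.
Sigma vs Beta: Sigma is ranked higher on 7+3+4+6 = 20 ballots, Beta on 13. Sigma wins 20–13.
Sigma–Alpha: Alpha 19–14.
Sigma beats Zeta, Beta; loses to Gamma, Lambda, Alpha — 2 pairwise wins.

2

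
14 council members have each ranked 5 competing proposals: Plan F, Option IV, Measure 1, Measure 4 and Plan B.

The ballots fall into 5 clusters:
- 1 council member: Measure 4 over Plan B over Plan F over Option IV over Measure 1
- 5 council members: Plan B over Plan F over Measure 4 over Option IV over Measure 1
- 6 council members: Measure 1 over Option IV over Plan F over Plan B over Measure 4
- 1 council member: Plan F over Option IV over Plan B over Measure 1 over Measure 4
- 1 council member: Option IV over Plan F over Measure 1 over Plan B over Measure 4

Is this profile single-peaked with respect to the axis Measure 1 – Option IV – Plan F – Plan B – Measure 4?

Axis positions: Measure 1=1, Option IV=2, Plan F=3, Plan B=4, Measure 4=5.
Cluster 1 (peak Measure 4 at position 5): ranking walks positions 5-4-3-2-1, expanding outward from the peak — single-peaked.
Cluster 2 (peak Plan B at position 4): ranking walks positions 4-3-5-2-1, expanding outward from the peak — single-peaked.
Cluster 3 (peak Measure 1 at position 1): ranking walks positions 1-2-3-4-5, expanding outward from the peak — single-peaked.
Cluster 4 (peak Plan F at position 3): ranking walks positions 3-2-4-1-5, expanding outward from the peak — single-peaked.
Cluster 5 (peak Option IV at position 2): ranking walks positions 2-3-1-4-5, expanding outward from the peak — single-peaked.
Every ranking is single-peaked on this axis.

yes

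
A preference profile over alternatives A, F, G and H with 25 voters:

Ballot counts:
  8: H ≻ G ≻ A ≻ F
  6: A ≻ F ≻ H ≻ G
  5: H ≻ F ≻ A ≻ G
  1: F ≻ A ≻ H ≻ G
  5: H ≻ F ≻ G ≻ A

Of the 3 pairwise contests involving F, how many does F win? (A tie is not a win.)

F against each rival (25 voters):
F vs A: A wins 14–11.
F vs G: 6+5+1+5 = 17 for F, 8 for G — F by 17–8.
F vs H: 7 to 18, H.
F beats G; loses to A, H — 1 pairwise win.

1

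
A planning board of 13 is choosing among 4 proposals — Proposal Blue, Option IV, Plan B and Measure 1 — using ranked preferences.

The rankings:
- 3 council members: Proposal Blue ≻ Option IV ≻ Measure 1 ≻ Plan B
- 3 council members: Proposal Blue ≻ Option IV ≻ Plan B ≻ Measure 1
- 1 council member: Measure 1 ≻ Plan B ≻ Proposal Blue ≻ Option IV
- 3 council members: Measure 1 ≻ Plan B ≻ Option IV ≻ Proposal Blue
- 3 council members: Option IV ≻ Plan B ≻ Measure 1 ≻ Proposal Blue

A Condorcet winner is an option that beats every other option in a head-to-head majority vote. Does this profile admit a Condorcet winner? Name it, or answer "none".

none

Head-to-head results (13 council members):
Proposal Blue–Option IV: Proposal Blue 7–6.
Proposal Blue vs Plan B: 3+3 = 6 for Proposal Blue, 7 for Plan B — Plan B by 7–6.
Proposal Blue vs Measure 1: 6 to 7, Measure 1.
Option IV vs Plan B: 3+3+3 = 9 for Option IV, 4 for Plan B — Option IV by 9–4.
Option IV vs Measure 1: 9 to 4, Option IV.
Plan B–Measure 1: Measure 1 7–6.
Every option loses at least once (Proposal Blue loses to Plan B; Option IV loses to Proposal Blue; Plan B loses to Option IV; Measure 1 loses to Option IV). The majority relation contains the cycle Proposal Blue > Option IV > Plan B > Proposal Blue, so there is no Condorcet winner.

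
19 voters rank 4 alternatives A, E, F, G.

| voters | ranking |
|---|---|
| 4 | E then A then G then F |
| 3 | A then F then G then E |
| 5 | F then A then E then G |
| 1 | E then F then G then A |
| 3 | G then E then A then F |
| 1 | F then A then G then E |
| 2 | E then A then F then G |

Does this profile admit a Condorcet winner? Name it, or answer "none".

Pairwise majorities:
A vs E: A is ranked higher on 3+5+1 = 9 ballots, E on 10. E wins 10–9.
A vs F: A, 12–7.
A vs G: 15 to 4, A.
E–F: E 10–9.
E vs G: E wins 12–7.
F vs G: F, 12–7.
E beats each of A, F, G — E is the Condorcet winner.

E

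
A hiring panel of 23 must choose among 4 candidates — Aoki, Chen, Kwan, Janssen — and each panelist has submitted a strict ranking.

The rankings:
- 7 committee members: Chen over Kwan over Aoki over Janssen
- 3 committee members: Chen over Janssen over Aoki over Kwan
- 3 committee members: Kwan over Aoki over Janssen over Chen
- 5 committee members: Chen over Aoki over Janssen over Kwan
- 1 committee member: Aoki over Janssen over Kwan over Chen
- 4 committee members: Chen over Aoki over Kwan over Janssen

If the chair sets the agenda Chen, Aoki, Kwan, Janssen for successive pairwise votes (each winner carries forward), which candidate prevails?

Round 1: Chen vs Aoki — 19–4, Chen advances.
Round 2: Chen vs Kwan — 19–4, Chen advances.
Round 3: Chen vs Janssen — 19–4, Chen advances.
Chen survives the agenda.

Chen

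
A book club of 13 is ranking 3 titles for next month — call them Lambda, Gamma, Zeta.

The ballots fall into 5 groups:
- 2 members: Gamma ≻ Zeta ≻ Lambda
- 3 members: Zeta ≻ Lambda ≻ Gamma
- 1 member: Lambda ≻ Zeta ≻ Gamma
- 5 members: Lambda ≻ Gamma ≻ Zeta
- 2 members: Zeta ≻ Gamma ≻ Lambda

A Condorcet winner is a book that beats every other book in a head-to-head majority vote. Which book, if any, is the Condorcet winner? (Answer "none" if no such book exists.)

Head-to-head results (13 members):
Lambda vs Gamma: Lambda, 9–4.
Lambda vs Zeta: Zeta, 7–6.
Gamma vs Zeta: Gamma, 7–6.
Each book drops at least one matchup (Lambda loses to Zeta; Gamma loses to Lambda; Zeta loses to Gamma); the cycle Lambda > Gamma > Zeta > Lambda rules out a Condorcet winner.

none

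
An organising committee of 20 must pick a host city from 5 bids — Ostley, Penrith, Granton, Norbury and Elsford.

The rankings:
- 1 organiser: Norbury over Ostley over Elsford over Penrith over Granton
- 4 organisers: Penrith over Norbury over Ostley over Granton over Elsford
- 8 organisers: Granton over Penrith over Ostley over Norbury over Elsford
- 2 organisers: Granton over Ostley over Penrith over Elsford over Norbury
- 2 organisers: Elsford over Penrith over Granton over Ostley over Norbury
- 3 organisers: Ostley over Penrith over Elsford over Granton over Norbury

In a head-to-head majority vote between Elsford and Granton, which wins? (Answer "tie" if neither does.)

Ballots ranking Elsford above Granton: 1 + 2 + 3 = 6.
Ballots ranking Granton above Elsford: 20 − 6 = 14.
Granton wins the head-to-head 14–6.

Granton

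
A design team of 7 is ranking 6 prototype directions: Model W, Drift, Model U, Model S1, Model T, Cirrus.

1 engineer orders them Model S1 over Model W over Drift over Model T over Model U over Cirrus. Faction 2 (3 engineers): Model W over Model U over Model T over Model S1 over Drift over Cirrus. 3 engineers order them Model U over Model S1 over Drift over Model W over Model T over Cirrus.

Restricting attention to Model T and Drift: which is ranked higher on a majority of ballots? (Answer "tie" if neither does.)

Drift

Ballots ranking Model T above Drift: 3.
Ballots ranking Drift above Model T: 7 − 3 = 4.
Drift wins the head-to-head 4–3.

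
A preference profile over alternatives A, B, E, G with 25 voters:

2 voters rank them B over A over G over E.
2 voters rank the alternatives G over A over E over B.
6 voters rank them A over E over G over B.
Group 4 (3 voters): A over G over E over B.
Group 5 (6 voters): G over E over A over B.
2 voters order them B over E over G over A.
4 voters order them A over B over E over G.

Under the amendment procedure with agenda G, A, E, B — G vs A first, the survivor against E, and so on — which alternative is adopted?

A

Round 1: G vs A — 10–15, A advances.
Round 2: A vs E — 17–8, A advances.
Round 3: A vs B — 21–4, A advances.
A survives the agenda.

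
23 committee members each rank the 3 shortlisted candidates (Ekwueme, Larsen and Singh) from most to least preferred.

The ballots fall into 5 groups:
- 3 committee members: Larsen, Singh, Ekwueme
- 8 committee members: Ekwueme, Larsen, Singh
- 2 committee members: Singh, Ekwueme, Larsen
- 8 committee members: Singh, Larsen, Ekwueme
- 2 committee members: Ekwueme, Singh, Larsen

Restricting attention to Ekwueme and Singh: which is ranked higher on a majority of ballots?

Ballots ranking Ekwueme above Singh: 8 + 2 = 10.
Ballots ranking Singh above Ekwueme: 23 − 10 = 13.
Singh wins the head-to-head 13–10.

Singh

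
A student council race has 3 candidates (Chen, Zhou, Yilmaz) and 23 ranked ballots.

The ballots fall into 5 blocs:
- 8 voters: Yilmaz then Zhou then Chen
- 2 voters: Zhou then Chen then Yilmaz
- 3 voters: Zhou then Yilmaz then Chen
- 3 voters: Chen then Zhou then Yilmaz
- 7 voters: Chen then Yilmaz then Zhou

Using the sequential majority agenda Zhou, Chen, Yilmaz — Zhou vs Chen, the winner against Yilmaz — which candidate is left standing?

Yilmaz

Round 1: Zhou vs Chen — 13–10, Zhou advances.
Round 2: Zhou vs Yilmaz — 8–15, Yilmaz advances.
The agenda winner is Yilmaz.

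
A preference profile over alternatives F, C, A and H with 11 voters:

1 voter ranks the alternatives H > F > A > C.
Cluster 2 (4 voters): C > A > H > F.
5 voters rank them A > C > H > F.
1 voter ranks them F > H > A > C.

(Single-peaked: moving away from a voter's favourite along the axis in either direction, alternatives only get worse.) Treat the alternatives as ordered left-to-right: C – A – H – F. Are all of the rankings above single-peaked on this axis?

yes

Axis positions: C=1, A=2, H=3, F=4.
Cluster 1 (peak H at position 3): ranking walks positions 3-4-2-1, expanding outward from the peak — single-peaked.
Cluster 2 (peak C at position 1): ranking walks positions 1-2-3-4, expanding outward from the peak — single-peaked.
Cluster 3 (peak A at position 2): ranking walks positions 2-1-3-4, expanding outward from the peak — single-peaked.
Cluster 4 (peak F at position 4): ranking walks positions 4-3-2-1, expanding outward from the peak — single-peaked.
Every ranking is single-peaked on this axis.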